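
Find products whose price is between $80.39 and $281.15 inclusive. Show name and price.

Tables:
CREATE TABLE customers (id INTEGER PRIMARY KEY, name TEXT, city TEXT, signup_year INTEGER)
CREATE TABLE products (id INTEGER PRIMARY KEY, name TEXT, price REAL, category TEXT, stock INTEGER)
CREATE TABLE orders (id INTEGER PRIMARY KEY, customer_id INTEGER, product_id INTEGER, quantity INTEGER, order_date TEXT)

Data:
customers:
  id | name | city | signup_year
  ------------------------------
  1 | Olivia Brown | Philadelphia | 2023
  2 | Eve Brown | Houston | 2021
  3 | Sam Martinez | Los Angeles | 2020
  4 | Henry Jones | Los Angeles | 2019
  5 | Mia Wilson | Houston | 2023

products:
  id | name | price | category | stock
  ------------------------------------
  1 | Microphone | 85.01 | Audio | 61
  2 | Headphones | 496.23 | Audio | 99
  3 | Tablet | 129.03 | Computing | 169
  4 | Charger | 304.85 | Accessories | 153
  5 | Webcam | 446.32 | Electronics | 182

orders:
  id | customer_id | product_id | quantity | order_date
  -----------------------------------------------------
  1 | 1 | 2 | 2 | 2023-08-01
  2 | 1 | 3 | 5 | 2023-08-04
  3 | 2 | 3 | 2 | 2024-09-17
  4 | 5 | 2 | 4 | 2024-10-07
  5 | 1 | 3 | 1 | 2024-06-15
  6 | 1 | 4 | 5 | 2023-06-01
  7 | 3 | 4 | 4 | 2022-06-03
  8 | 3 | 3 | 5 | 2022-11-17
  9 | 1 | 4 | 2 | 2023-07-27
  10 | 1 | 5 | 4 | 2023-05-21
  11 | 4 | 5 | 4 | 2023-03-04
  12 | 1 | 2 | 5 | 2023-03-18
SELECT name, price FROM products WHERE price BETWEEN 80.39 AND 281.15

Execution result:
name | price
Microphone | 85.01
Tablet | 129.03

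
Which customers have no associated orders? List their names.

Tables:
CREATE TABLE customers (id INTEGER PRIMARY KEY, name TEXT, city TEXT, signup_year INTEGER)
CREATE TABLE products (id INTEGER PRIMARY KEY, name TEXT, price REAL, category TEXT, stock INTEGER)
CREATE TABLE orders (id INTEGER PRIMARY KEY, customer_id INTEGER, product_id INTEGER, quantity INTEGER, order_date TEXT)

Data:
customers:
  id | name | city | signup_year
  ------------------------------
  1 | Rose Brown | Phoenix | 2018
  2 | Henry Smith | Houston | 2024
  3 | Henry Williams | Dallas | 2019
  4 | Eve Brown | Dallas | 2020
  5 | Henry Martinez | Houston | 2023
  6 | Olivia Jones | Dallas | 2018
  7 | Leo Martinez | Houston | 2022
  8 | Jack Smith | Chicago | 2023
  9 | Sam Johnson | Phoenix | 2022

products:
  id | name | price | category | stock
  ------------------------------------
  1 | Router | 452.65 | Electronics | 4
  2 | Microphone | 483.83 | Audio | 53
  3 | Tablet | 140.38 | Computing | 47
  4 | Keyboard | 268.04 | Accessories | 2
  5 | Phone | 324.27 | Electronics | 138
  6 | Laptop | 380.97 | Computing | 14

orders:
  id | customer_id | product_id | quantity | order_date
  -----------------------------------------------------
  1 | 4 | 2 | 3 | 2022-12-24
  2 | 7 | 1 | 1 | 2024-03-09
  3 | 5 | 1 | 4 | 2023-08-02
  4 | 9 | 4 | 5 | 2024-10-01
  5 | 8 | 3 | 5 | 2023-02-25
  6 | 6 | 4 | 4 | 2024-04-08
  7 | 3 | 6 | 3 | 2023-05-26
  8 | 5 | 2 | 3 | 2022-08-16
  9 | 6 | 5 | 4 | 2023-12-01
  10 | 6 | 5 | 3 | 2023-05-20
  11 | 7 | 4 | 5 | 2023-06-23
SELECT p.name FROM customers p LEFT JOIN orders c ON c.customer_id = p.id WHERE c.id IS NULL

Execution result:
name
Rose Brown
Henry Smith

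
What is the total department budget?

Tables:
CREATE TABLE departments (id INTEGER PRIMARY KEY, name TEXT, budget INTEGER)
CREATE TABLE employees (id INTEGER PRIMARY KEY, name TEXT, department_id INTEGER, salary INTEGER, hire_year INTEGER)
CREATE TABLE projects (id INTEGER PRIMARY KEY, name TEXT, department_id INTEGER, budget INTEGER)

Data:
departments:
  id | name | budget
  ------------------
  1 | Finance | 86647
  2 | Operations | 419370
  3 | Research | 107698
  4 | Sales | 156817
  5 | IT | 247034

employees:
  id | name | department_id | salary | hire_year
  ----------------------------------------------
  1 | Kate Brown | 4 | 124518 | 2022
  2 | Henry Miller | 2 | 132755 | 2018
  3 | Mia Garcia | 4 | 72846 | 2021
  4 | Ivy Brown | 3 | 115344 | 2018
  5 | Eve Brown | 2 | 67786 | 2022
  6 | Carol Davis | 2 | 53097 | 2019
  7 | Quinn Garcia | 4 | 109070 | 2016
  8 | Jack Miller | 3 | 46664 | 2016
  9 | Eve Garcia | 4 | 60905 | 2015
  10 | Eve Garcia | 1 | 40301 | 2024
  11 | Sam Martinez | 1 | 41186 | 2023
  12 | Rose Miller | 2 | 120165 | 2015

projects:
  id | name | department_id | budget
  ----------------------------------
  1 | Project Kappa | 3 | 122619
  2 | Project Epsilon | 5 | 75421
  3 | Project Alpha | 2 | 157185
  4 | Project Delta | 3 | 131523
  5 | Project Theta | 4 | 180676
SELECT SUM(budget) FROM departments

Execution result:
1017566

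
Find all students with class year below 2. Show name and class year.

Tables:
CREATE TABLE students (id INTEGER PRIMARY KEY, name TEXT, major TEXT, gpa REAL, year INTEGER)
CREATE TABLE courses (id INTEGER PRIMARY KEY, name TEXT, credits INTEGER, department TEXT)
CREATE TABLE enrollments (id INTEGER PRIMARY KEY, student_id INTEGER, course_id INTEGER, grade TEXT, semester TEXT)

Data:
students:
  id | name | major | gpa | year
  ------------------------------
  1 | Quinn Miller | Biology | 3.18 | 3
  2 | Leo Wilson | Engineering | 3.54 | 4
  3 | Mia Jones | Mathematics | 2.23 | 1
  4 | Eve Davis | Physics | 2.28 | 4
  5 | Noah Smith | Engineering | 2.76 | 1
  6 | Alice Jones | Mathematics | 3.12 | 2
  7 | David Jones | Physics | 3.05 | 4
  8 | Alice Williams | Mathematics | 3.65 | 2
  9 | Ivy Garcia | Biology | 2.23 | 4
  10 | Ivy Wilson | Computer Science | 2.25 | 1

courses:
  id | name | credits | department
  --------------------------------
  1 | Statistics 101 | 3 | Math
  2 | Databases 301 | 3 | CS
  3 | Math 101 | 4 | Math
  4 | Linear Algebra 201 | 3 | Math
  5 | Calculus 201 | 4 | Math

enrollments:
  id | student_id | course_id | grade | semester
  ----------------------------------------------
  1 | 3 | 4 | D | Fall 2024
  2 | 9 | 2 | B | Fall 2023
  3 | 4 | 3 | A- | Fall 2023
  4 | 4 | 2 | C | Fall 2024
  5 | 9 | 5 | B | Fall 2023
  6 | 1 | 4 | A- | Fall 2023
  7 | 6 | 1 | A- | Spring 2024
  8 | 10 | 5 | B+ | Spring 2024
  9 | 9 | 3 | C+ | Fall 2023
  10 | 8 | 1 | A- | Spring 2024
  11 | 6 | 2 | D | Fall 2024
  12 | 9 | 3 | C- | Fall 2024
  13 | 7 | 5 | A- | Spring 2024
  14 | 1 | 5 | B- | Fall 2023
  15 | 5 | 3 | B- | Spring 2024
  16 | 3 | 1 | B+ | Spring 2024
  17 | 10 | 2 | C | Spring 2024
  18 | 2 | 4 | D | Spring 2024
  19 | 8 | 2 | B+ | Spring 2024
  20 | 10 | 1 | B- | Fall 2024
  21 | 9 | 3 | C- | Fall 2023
SELECT name, year FROM students WHERE year < 2

Execution result:
name | year
Mia Jones | 1
Noah Smith | 1
Ivy Wilson | 1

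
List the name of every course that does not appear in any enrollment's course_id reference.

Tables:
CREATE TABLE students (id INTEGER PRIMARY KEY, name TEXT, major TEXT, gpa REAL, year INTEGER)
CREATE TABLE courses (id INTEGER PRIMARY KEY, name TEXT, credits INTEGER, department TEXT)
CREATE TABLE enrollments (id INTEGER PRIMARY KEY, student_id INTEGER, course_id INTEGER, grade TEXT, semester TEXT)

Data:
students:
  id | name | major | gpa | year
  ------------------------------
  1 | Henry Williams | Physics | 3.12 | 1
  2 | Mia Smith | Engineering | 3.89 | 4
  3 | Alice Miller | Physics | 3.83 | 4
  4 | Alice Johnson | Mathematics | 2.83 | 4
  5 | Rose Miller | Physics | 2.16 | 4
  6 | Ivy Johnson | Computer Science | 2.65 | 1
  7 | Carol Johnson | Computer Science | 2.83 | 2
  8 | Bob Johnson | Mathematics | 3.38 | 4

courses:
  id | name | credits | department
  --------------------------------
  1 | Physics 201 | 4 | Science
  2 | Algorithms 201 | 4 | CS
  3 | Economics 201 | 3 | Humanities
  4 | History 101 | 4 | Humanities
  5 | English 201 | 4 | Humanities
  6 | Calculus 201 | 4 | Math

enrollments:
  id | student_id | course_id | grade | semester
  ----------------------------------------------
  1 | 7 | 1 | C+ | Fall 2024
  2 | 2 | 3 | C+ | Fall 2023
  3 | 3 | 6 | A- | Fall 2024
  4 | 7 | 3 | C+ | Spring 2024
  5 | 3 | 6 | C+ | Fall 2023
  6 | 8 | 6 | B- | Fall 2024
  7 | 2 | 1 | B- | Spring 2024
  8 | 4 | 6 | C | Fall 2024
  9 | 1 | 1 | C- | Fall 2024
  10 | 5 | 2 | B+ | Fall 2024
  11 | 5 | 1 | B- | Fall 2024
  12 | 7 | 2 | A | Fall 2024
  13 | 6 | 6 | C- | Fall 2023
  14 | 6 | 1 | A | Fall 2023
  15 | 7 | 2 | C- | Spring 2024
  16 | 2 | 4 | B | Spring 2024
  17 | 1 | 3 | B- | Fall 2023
SELECT p.name FROM courses p LEFT JOIN enrollments c ON c.course_id = p.id WHERE c.id IS NULL

Execution result:
English 201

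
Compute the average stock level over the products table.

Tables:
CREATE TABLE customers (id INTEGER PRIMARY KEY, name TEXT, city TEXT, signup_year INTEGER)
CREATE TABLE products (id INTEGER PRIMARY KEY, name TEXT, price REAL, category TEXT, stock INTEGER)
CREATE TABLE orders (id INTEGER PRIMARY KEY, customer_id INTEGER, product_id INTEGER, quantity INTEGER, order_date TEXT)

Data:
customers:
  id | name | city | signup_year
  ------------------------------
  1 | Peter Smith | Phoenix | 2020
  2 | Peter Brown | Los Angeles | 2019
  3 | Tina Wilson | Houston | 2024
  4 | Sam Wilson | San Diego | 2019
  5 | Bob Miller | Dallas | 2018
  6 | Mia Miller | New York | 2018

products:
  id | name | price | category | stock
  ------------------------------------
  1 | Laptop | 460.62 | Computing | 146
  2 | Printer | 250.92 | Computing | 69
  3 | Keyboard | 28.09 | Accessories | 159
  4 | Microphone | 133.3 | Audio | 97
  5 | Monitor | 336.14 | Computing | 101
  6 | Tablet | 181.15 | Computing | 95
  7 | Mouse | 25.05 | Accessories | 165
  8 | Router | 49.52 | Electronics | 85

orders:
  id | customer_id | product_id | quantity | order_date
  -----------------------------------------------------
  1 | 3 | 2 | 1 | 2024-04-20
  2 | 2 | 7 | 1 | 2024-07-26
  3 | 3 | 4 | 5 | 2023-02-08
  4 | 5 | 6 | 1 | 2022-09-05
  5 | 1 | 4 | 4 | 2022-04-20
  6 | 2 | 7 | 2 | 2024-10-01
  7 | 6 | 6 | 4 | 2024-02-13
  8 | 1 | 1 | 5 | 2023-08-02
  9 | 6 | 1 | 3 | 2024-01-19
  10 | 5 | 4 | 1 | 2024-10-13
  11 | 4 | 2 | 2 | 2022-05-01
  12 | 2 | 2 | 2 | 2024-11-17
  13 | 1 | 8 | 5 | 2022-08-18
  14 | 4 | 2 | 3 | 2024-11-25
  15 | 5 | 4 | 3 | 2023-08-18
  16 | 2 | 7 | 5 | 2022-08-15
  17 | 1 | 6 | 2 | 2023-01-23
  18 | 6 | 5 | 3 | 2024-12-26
SELECT AVG(stock) FROM products

Execution result:
114.63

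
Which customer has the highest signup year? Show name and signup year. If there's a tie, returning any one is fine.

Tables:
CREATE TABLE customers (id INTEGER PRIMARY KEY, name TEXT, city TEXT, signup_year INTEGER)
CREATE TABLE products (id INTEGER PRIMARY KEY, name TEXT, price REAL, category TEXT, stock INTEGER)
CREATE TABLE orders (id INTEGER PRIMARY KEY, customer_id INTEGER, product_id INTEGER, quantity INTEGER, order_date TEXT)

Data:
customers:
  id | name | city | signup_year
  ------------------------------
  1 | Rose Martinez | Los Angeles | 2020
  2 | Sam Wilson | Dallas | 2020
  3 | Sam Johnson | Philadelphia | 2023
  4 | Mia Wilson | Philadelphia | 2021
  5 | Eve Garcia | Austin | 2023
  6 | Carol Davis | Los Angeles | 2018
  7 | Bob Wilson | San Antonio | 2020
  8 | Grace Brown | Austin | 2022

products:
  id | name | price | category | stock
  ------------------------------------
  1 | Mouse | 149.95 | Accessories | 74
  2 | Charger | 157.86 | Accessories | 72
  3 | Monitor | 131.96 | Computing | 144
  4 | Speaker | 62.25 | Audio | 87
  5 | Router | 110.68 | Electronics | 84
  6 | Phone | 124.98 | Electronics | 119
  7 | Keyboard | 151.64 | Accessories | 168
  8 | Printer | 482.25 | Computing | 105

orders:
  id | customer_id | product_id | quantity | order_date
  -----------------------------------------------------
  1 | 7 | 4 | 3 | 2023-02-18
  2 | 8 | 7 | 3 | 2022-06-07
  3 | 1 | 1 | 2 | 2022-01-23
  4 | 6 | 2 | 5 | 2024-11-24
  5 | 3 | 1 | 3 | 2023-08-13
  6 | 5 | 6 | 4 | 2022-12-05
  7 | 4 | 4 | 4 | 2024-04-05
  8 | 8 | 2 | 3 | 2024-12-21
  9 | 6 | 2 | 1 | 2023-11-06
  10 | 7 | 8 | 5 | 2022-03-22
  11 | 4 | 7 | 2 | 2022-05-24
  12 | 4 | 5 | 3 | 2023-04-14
SELECT name, signup_year FROM customers ORDER BY signup_year DESC LIMIT 1

Execution result:
name | signup_year
Sam Johnson | 2023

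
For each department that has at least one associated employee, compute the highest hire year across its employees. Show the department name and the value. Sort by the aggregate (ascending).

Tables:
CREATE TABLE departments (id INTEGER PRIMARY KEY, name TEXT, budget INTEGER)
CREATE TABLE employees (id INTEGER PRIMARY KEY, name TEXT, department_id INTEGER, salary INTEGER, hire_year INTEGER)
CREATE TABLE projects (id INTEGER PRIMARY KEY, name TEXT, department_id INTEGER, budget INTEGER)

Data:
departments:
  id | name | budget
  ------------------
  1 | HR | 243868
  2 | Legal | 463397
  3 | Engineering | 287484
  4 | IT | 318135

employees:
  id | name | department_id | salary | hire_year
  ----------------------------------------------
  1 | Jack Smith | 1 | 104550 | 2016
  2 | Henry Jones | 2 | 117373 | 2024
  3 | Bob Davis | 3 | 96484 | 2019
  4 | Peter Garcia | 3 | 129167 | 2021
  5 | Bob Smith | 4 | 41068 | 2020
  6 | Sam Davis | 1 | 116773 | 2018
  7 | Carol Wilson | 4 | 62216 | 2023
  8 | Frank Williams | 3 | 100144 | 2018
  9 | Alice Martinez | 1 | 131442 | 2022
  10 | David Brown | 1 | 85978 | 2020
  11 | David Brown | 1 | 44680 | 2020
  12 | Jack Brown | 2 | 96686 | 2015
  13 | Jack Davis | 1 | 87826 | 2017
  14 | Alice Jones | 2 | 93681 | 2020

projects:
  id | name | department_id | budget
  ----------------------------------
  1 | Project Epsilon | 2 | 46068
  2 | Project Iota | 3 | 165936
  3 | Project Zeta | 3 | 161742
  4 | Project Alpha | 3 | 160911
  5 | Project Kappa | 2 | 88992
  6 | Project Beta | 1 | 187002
SELECT p.name, MAX(c.hire_year) AS max_hire_year FROM employees c JOIN departments p ON c.department_id = p.id GROUP BY p.id, p.name ORDER BY max_hire_year ASC

Execution result:
name | max_hire_year
Engineering | 2021
HR | 2022
IT | 2023
Legal | 2024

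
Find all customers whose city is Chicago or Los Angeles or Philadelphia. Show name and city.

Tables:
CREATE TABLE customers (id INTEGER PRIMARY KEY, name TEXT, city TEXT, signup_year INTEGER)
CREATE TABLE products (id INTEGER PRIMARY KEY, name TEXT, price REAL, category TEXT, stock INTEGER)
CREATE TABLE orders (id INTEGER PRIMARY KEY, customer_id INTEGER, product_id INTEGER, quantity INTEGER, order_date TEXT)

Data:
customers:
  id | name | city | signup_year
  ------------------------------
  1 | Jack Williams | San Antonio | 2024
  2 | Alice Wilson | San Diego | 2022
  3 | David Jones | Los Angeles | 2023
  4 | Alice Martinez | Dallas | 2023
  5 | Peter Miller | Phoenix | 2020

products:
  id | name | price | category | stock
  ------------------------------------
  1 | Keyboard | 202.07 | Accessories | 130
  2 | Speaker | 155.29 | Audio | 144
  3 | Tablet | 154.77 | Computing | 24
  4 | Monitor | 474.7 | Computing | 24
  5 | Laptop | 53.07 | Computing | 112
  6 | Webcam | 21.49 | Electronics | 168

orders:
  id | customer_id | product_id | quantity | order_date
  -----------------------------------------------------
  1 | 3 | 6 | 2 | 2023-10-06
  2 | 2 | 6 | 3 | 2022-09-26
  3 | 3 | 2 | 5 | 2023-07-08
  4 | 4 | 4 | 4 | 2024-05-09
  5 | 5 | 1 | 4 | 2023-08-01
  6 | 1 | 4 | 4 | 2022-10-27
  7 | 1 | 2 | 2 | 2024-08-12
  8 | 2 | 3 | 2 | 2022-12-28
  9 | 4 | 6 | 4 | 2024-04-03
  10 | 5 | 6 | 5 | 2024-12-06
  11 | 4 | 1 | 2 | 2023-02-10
SELECT name, city FROM customers WHERE city IN ('Chicago', 'Los Angeles', 'Philadelphia')

Execution result:
name | city
David Jones | Los Angeles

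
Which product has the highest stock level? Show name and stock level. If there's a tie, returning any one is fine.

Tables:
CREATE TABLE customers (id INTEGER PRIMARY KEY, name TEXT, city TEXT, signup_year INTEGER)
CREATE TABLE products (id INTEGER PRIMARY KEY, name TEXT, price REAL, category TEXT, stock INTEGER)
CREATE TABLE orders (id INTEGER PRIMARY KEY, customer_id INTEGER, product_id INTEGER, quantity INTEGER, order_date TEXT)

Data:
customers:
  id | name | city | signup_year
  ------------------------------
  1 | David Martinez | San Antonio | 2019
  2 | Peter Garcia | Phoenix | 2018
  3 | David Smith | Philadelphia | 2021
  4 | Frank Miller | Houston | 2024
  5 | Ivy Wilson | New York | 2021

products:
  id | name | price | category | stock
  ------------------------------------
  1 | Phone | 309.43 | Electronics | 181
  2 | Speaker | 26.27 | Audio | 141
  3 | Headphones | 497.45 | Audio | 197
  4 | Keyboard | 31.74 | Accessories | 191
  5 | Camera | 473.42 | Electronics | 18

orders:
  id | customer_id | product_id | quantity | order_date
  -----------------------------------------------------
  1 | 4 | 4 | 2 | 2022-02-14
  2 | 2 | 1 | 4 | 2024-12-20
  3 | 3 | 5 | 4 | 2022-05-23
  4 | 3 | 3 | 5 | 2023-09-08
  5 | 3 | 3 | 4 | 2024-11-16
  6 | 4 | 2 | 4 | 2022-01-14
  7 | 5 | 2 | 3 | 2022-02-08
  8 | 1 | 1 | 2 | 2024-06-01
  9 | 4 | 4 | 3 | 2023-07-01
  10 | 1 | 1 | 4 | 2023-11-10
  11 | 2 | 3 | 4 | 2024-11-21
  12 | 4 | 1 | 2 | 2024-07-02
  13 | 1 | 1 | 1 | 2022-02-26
SELECT name, stock FROM products ORDER BY stock DESC LIMIT 1

Execution result:
name | stock
Headphones | 197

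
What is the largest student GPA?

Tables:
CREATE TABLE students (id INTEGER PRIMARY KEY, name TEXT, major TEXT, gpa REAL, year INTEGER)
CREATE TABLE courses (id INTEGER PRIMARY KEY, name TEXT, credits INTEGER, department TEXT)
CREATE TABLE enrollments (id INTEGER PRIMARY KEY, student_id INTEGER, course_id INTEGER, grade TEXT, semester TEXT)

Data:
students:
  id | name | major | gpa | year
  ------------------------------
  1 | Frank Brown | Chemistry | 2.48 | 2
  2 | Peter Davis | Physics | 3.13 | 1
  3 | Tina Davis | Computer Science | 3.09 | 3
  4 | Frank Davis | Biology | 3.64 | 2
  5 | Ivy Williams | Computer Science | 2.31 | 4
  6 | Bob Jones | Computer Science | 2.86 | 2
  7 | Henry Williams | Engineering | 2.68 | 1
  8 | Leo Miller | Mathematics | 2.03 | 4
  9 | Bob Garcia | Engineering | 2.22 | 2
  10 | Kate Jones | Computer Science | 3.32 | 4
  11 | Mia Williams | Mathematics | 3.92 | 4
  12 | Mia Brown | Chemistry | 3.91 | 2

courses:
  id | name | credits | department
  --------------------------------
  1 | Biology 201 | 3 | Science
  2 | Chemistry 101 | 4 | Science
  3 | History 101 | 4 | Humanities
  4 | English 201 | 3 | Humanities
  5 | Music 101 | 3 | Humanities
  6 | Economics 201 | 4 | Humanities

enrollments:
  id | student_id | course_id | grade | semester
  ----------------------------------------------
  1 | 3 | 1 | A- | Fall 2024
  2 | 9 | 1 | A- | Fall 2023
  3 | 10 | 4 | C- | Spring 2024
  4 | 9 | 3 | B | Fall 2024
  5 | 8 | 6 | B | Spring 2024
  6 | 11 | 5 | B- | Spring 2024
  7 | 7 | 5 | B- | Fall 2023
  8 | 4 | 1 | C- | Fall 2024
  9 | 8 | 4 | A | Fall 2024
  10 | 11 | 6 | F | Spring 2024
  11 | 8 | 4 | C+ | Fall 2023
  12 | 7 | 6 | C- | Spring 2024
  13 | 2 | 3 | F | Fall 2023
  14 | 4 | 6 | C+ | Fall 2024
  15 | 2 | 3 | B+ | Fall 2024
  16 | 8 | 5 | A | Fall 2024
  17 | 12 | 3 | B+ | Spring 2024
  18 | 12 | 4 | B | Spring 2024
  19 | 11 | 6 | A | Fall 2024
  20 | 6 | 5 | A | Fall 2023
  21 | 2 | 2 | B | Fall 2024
SELECT MAX(gpa) FROM students

Execution result:
3.92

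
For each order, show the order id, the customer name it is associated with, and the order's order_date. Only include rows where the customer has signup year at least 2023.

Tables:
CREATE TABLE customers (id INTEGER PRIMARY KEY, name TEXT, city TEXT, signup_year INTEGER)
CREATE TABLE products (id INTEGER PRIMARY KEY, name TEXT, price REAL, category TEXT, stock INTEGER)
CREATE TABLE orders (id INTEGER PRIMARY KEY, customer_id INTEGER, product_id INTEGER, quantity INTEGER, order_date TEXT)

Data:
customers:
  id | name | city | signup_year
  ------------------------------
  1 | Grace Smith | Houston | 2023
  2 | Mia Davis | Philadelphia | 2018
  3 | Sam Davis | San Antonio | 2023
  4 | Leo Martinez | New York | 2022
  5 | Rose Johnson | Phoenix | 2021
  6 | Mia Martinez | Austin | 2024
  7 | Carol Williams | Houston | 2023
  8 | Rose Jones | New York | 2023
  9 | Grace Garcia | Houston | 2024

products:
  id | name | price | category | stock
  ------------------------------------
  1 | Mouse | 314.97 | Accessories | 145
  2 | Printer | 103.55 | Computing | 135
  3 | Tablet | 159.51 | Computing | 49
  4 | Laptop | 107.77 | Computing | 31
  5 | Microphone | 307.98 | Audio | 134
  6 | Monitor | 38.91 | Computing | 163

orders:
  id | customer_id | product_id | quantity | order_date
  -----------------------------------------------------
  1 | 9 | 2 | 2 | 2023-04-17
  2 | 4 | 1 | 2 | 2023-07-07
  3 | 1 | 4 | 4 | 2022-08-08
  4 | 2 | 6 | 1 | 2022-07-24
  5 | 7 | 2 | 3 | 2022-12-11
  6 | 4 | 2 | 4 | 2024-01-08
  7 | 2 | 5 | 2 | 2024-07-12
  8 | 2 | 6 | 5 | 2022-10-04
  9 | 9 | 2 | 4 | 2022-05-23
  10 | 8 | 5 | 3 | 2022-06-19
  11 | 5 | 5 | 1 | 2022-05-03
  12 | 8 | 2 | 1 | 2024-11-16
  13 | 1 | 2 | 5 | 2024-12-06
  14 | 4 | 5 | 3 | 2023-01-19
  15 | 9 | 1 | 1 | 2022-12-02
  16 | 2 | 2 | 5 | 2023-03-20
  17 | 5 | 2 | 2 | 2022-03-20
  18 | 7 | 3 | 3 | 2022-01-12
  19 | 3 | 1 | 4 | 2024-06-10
SELECT c.id, p.name AS customer, c.order_date FROM orders c JOIN customers p ON c.customer_id = p.id WHERE p.signup_year >= 2023

Execution result:
id | customer | order_date
1 | Grace Garcia | 2023-04-17
3 | Grace Smith | 2022-08-08
5 | Carol Williams | 2022-12-11
9 | Grace Garcia | 2022-05-23
10 | Rose Jones | 2022-06-19
12 | Rose Jones | 2024-11-16
13 | Grace Smith | 2024-12-06
15 | Grace Garcia | 2022-12-02
18 | Carol Williams | 2022-01-12
19 | Sam Davis | 2024-06-10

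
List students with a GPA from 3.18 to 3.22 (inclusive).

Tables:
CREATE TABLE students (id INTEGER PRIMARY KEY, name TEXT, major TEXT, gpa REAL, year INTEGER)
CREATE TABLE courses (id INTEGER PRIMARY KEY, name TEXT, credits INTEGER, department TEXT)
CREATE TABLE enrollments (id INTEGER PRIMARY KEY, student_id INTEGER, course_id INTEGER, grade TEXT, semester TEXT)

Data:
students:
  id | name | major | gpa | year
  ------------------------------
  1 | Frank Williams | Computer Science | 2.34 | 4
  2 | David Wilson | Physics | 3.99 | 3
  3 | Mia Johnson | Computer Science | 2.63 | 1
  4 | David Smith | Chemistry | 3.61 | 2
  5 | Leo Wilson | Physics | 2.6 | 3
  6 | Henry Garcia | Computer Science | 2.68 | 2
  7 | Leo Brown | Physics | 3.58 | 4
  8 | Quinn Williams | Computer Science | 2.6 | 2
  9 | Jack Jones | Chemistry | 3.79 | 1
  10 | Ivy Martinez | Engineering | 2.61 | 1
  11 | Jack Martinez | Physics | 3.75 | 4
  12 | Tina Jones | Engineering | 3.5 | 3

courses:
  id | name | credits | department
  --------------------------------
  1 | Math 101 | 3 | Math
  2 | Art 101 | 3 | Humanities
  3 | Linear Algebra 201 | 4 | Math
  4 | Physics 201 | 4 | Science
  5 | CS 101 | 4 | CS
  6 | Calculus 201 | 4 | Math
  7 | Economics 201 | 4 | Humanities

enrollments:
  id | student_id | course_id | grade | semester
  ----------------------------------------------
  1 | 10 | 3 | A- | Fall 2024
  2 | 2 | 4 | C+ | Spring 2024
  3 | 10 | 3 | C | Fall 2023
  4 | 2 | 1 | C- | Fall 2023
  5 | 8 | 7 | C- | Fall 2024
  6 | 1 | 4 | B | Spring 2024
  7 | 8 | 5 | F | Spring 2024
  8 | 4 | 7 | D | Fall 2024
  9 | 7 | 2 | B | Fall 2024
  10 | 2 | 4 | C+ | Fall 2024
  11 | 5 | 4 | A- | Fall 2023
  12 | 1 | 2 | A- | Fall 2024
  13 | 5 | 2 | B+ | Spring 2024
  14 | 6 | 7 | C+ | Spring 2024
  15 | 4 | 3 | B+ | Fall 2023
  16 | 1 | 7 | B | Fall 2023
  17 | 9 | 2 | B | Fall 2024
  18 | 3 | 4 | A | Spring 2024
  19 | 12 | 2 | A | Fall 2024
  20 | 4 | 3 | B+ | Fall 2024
SELECT name, gpa FROM students WHERE gpa BETWEEN 3.18 AND 3.22

Execution result:
(no rows)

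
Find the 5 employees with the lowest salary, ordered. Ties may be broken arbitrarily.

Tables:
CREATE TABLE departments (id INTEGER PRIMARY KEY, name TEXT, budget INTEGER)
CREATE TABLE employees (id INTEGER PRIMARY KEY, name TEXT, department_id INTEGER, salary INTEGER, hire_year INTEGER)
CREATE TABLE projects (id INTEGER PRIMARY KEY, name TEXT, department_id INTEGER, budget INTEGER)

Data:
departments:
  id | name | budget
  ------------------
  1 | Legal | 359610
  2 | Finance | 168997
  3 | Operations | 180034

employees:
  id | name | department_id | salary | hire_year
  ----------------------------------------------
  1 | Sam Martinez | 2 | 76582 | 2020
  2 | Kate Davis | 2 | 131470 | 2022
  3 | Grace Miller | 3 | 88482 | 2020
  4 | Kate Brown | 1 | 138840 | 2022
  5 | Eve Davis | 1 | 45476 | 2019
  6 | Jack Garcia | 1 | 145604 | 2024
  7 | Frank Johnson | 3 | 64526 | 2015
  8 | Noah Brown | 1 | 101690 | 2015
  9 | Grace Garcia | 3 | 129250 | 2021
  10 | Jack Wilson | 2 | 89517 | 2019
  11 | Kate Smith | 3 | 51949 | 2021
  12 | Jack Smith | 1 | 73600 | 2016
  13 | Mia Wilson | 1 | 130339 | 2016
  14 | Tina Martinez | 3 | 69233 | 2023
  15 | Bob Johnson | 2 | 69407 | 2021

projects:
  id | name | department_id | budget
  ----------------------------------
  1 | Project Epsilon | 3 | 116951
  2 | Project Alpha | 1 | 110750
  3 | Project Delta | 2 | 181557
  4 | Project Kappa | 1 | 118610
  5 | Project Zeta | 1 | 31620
SELECT name, salary FROM employees ORDER BY salary ASC LIMIT 5

Execution result:
name | salary
Eve Davis | 45476
Kate Smith | 51949
Frank Johnson | 64526
Tina Martinez | 69233
Bob Johnson | 69407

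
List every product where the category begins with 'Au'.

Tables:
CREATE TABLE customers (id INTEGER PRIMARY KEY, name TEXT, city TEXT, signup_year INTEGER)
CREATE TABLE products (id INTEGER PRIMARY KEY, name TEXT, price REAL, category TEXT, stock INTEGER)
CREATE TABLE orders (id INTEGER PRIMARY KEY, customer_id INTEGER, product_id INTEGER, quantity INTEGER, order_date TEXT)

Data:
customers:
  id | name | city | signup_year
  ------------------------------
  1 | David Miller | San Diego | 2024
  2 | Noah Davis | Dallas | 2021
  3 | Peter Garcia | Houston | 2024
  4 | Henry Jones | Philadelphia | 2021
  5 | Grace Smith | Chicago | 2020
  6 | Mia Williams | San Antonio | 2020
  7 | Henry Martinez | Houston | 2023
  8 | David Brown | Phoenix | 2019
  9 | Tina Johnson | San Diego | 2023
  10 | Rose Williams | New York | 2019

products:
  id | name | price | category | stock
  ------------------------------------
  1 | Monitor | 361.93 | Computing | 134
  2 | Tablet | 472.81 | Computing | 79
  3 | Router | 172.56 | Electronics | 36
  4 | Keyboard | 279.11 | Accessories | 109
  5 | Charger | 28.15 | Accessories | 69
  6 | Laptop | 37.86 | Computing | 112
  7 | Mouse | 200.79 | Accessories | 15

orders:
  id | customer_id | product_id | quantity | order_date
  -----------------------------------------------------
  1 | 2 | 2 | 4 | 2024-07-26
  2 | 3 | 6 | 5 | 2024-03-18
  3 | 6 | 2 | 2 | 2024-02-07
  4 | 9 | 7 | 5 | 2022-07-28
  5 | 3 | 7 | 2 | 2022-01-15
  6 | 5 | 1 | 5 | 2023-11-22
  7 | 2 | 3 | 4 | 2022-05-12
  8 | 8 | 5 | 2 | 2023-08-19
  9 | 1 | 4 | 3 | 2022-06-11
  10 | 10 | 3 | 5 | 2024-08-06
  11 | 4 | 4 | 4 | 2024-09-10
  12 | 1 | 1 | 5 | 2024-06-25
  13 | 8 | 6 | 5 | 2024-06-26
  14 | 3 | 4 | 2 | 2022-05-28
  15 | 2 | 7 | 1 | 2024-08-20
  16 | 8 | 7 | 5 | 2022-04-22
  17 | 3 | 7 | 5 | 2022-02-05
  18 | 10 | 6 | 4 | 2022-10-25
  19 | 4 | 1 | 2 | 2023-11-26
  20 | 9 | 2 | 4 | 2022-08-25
SELECT name, category FROM products WHERE category LIKE 'Au%'

Execution result:
(no rows)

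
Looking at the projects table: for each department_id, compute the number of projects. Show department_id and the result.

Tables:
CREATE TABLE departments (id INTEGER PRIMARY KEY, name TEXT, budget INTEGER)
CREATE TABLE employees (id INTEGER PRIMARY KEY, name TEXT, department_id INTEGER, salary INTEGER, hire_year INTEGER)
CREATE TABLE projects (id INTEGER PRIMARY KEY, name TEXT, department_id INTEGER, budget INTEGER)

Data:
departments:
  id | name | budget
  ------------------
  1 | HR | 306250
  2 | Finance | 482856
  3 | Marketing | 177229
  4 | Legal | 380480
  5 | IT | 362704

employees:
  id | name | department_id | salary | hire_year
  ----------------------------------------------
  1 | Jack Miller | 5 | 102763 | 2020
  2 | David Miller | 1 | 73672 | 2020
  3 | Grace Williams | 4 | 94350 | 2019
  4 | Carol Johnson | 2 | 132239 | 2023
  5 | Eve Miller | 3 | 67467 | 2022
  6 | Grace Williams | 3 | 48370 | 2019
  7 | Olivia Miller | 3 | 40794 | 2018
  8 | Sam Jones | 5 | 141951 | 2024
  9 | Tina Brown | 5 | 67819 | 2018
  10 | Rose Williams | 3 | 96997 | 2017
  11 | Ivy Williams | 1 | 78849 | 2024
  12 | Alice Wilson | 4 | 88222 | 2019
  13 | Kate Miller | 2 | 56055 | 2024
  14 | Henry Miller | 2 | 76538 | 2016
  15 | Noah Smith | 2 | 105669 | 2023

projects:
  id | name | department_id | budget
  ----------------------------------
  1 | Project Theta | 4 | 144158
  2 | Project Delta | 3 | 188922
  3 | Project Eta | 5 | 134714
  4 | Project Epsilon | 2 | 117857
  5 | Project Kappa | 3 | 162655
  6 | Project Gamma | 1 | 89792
SELECT department_id, COUNT(*) AS n FROM projects GROUP BY department_id

Execution result:
department_id | n
1 | 1
2 | 1
3 | 2
4 | 1
5 | 1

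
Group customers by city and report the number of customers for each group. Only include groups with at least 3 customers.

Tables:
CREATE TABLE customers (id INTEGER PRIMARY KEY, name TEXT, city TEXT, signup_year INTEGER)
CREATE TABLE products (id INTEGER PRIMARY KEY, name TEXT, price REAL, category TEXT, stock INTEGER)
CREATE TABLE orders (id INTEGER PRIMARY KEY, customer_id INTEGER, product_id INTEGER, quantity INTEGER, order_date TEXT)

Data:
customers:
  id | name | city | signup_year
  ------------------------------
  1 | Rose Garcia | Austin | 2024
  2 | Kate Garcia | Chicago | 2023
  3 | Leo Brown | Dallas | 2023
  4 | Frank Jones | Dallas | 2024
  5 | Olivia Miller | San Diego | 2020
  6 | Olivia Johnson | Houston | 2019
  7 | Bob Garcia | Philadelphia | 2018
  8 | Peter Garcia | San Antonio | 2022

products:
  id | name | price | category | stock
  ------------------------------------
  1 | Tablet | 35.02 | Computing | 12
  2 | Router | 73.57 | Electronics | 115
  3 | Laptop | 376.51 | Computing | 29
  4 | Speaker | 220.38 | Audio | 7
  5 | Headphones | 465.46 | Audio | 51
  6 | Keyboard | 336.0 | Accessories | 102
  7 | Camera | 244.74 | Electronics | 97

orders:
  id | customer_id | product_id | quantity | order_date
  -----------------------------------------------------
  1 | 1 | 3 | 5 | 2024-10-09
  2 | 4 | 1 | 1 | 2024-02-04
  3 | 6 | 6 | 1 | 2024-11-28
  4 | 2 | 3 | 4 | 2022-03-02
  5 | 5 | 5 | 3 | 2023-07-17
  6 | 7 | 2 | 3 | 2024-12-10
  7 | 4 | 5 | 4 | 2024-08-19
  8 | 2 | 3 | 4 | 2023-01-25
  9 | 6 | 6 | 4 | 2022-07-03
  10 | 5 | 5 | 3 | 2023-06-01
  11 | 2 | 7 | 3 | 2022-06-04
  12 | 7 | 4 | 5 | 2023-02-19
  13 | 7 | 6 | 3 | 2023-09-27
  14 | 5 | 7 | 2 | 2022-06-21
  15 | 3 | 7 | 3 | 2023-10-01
SELECT city, COUNT(*) AS n FROM customers GROUP BY city HAVING COUNT(*) >= 3

Execution result:
(no rows)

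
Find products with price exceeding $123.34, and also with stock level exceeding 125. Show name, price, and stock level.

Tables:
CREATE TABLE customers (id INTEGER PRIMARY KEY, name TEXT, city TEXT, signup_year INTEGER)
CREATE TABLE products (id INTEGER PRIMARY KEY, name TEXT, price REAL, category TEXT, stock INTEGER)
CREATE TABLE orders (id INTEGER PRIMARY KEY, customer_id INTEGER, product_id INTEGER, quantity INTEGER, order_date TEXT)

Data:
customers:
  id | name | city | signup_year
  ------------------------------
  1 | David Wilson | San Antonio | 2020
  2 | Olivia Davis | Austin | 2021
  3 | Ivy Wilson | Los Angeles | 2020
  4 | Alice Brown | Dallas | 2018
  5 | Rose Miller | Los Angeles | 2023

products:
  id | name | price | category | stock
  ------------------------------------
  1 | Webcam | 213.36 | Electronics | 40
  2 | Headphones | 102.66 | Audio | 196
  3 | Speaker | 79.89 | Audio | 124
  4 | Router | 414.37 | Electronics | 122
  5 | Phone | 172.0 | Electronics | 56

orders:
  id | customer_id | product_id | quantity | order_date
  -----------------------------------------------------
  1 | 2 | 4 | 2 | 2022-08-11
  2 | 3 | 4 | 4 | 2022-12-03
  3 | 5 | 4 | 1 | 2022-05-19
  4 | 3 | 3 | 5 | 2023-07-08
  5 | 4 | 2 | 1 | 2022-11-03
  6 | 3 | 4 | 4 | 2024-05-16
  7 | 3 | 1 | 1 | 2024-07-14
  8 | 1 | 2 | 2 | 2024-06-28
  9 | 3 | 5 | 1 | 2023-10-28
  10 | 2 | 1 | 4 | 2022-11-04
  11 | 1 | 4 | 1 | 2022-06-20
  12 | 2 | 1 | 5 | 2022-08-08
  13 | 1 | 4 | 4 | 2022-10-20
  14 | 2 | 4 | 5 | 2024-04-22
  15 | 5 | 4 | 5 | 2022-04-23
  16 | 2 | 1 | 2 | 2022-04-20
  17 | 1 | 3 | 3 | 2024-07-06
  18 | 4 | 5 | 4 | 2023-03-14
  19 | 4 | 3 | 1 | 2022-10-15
SELECT name, price, stock FROM products WHERE price > 123.34 AND stock > 125

Execution result:
(no rows)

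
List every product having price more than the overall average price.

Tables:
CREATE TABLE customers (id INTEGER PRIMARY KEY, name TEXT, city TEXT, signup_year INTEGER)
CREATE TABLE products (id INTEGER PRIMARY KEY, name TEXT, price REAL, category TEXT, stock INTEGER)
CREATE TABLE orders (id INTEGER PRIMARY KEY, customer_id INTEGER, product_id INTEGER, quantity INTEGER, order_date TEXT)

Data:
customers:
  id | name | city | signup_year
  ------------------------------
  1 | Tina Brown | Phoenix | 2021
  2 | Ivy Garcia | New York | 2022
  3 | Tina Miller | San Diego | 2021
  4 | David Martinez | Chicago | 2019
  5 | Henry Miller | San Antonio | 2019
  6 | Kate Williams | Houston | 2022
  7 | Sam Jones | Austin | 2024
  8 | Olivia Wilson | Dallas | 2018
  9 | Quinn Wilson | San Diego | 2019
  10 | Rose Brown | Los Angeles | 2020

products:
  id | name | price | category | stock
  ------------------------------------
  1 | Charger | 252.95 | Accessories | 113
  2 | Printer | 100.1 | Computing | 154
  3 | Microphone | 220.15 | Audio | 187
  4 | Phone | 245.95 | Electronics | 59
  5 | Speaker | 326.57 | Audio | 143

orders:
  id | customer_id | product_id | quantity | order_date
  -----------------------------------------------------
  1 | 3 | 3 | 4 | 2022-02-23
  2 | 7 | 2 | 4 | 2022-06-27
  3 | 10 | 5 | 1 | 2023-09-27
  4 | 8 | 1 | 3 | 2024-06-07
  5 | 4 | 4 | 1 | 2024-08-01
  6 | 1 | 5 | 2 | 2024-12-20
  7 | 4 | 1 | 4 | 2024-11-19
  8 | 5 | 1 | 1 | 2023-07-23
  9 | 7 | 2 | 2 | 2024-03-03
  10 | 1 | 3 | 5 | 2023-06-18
SELECT name, price FROM products WHERE price > (SELECT AVG(price) FROM products)

Execution result:
name | price
Charger | 252.95
Phone | 245.95
Speaker | 326.57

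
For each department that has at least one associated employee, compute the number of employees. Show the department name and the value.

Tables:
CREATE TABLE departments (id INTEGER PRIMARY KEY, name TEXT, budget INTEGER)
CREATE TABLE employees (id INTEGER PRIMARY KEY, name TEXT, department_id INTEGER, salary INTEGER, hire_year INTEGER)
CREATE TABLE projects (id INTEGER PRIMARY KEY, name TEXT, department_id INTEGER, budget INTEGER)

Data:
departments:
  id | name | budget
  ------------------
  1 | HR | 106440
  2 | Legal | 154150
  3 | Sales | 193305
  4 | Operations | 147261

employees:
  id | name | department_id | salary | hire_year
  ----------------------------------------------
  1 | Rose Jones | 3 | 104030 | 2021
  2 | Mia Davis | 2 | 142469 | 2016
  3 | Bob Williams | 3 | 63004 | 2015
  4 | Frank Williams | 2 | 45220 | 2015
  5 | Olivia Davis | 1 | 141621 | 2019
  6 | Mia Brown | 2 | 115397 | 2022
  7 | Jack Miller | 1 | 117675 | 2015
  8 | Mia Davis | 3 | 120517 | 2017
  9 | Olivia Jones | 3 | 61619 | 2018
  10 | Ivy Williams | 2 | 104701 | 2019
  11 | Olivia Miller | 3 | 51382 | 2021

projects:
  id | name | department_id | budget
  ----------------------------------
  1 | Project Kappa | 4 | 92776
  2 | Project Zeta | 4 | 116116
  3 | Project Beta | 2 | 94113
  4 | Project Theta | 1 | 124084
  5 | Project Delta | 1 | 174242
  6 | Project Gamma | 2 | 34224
SELECT p.name, COUNT(*) AS n FROM employees c JOIN departments p ON c.department_id = p.id GROUP BY p.id, p.name

Execution result:
name | n
HR | 2
Legal | 4
Sales | 5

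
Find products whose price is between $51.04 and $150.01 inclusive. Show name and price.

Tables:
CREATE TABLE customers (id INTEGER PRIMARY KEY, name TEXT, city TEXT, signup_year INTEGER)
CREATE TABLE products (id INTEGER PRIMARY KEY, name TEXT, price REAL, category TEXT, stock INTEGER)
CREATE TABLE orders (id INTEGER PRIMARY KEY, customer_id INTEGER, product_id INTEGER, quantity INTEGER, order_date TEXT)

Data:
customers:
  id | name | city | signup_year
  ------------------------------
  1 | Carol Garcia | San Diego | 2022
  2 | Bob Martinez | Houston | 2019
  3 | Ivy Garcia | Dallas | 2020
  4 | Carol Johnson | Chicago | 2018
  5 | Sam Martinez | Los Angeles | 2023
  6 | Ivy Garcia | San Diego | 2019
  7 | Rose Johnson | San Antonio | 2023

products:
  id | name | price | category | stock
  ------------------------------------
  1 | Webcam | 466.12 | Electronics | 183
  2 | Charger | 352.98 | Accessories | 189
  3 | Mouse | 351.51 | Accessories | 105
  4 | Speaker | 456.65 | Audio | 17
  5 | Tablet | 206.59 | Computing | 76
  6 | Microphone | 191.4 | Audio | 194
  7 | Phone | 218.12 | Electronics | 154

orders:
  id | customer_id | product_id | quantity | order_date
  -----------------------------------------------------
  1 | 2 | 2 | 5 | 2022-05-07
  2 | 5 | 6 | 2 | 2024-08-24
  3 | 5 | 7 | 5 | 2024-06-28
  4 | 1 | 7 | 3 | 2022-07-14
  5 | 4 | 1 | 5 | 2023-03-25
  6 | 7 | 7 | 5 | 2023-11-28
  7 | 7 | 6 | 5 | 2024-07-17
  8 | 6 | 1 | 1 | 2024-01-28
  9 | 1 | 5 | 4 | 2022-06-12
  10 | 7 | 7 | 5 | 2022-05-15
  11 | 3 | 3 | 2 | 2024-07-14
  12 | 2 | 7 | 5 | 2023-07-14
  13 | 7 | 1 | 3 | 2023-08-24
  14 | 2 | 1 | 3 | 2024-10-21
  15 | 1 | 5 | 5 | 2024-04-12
SELECT name, price FROM products WHERE price BETWEEN 51.04 AND 150.01

Execution result:
(no rows)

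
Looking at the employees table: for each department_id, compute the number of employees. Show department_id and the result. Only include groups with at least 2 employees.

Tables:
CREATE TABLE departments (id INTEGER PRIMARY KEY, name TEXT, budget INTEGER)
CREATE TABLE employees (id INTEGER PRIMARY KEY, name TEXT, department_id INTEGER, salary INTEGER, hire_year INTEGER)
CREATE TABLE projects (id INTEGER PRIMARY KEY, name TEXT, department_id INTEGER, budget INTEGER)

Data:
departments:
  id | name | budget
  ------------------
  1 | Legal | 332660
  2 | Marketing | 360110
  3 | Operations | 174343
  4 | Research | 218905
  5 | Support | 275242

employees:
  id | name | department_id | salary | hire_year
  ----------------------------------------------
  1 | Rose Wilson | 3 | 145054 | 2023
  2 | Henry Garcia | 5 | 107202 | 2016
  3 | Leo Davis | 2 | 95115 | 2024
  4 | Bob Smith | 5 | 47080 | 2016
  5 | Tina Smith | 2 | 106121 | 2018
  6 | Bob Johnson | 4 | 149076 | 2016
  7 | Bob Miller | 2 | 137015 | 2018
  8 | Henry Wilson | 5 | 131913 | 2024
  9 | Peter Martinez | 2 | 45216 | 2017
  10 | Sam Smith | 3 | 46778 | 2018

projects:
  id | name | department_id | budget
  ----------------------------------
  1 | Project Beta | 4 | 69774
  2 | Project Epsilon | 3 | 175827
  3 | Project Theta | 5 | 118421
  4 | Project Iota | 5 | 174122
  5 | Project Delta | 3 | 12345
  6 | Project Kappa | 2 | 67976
SELECT department_id, COUNT(*) AS n FROM employees GROUP BY department_id HAVING COUNT(*) >= 2

Execution result:
department_id | n
2 | 4
3 | 2
5 | 3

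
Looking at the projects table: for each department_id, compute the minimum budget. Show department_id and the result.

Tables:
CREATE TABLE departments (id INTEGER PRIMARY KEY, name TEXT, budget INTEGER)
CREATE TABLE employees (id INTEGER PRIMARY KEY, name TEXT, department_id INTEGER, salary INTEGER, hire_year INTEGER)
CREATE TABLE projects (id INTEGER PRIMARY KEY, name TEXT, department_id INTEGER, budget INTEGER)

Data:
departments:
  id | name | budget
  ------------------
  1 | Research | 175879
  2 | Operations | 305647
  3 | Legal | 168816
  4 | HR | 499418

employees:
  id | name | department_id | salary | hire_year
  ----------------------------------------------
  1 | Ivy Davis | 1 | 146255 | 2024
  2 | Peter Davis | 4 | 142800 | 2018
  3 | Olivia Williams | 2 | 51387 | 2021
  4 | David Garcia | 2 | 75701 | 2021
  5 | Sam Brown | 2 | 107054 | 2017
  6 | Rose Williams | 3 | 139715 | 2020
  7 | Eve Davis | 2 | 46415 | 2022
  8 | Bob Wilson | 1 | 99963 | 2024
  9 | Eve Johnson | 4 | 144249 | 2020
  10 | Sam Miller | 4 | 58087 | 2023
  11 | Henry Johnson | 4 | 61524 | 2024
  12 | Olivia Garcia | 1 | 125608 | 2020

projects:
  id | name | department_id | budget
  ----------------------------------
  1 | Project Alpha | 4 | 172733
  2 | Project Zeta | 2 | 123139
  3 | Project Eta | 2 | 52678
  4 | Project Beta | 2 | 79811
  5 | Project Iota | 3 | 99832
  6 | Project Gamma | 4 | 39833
SELECT department_id, MIN(budget) AS min_budget FROM projects GROUP BY department_id

Execution result:
department_id | min_budget
2 | 52678
3 | 99832
4 | 39833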